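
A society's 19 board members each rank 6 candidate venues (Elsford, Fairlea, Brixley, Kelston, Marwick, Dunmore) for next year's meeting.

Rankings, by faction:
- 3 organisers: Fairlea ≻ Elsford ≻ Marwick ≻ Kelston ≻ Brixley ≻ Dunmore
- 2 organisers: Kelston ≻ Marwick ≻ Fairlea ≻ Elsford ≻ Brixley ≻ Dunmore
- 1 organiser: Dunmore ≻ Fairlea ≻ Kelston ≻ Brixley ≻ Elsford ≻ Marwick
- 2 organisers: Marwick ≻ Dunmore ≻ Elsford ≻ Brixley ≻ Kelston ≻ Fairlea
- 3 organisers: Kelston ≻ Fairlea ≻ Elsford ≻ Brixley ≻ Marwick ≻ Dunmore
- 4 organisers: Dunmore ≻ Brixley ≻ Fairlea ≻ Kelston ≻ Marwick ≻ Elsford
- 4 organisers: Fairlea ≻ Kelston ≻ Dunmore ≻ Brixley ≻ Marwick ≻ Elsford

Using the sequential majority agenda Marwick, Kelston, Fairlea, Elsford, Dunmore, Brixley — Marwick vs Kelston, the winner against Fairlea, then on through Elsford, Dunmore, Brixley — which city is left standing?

Fairlea

Round 1: Marwick vs Kelston — 5–14, Kelston advances.
Round 2: Kelston vs Fairlea — 7–12, Fairlea advances.
Round 3: Fairlea vs Elsford — 17–2, Fairlea advances.
Round 4: Fairlea vs Dunmore — 12–7, Fairlea advances.
Round 5: Fairlea vs Brixley — 13–6, Fairlea advances.
Fairlea survives the agenda.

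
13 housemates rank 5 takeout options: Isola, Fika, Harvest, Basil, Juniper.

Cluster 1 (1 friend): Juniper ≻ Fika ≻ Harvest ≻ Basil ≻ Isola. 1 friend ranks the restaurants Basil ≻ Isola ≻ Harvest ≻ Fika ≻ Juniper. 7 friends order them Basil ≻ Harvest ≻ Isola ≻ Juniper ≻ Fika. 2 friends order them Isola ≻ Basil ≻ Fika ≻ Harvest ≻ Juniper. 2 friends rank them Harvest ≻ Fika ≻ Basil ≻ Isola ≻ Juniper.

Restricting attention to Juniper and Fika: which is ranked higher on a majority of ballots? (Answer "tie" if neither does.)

Ballots ranking Juniper above Fika: 1 + 7 = 8.
Ballots ranking Fika above Juniper: 13 − 8 = 5.
Juniper wins the head-to-head 8–5.

Juniper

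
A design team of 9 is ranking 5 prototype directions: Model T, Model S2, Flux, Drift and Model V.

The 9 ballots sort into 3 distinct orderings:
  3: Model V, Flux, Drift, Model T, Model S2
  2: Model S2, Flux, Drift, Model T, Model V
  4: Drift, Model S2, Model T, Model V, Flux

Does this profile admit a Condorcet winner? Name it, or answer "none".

Check each pair by majority over 9 ballots:
Model T vs Model S2: Model S2 wins 6–3.
Model T–Flux: Flux 5–4.
Model T vs Drift: Drift, 9–0.
Model T–Model V: Model T 6–3.
Model S2 vs Flux: Model S2, 6–3.
Model S2 vs Drift: Drift, 7–2.
Model S2–Model V: Model S2 6–3.
Flux vs Drift: Flux wins 5–4.
Flux vs Model V: Model V, 7–2.
Drift vs Model V: Drift wins 6–3.
No design is unbeaten: Model T loses to Model S2; Model S2 loses to Drift; Flux loses to Model S2; Drift loses to Flux; Model V loses to Model T. In particular Model T → Model V → Flux → Model T is a majority cycle — no Condorcet winner exists.

none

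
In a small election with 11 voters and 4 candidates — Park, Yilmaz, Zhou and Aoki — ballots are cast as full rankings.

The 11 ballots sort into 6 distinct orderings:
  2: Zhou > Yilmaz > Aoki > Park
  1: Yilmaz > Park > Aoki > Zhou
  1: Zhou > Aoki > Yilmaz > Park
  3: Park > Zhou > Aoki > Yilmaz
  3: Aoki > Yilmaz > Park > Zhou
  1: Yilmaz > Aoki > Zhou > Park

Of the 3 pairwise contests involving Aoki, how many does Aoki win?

Aoki against each rival (11 voters):
Aoki–Park: Aoki 7–4.
Aoki vs Yilmaz: 7 to 4, Aoki.
Aoki vs Zhou: Zhou wins 6–5.
Aoki beats Park, Yilmaz; loses to Zhou — 2 pairwise wins.

2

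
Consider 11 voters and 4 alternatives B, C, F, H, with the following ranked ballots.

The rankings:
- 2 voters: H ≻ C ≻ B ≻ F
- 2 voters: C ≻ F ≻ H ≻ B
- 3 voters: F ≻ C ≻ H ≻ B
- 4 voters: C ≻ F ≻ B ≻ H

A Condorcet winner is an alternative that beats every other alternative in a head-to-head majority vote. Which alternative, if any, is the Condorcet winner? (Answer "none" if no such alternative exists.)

C

Check each pair by majority over 11 ballots:
B vs C: B is ranked higher on 0 ballots, C on 11. C wins 11–0.
B vs F: 2 to 9, F.
B vs H: 4 for B, 7 for H — H by 7–4.
C vs F: 8 to 3, C.
C vs H: C is ranked higher on 2+3+4 = 9 ballots, H on 2. C wins 9–2.
F vs H: 9 to 2, F.
C beats each of B, F, H — C is the Condorcet winner.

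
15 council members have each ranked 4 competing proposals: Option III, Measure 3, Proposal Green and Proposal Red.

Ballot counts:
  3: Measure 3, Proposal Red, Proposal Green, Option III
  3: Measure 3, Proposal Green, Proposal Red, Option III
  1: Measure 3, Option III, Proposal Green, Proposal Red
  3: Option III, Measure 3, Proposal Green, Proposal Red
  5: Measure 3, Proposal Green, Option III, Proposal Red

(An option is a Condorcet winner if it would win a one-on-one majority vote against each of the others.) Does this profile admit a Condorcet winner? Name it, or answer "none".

Head-to-head results (15 council members):
Option III vs Measure 3: Option III is ranked higher on 3 ballots, Measure 3 on 12. Measure 3 wins 12–3.
Option III vs Proposal Green: 4 to 11, Proposal Green.
Option III vs Proposal Red: Option III is ranked higher on 1+3+5 = 9 ballots, Proposal Red on 6. Option III wins 9–6.
Measure 3 vs Proposal Green: Measure 3 preferred on 3+3+1+3+5 = 15 ballots; Measure 3 wins 15–0.
Measure 3 vs Proposal Red: Measure 3 wins 15–0.
Proposal Green vs Proposal Red: 3+1+3+5 = 12 for Proposal Green, 3 for Proposal Red — Proposal Green by 12–3.
Only Measure 3 has no losses; Measure 3 is the Condorcet winner.

Measure 3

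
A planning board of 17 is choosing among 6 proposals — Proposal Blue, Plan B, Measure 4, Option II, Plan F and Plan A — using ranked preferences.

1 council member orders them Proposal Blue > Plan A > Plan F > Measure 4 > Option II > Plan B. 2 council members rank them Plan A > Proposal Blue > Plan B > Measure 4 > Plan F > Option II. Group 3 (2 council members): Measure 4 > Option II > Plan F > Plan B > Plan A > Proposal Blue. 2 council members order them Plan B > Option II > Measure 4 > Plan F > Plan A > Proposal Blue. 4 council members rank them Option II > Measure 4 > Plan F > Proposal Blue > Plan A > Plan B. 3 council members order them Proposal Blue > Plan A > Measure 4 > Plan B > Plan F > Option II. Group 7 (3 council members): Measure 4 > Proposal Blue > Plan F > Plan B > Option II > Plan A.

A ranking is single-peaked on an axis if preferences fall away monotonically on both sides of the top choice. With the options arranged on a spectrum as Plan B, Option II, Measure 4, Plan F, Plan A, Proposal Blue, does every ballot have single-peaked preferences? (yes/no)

no

Axis positions: Plan B=1, Option II=2, Measure 4=3, Plan F=4, Plan A=5, Proposal Blue=6.
Group 1 (peak Proposal Blue at position 6): ranking walks positions 6-5-4-3-2-1, expanding outward from the peak — single-peaked.
Group 2: ranking walks positions 5-6-1-3-4-2; Plan B is ranked above Plan F even though Plan F lies between Plan B and the peak Plan A on the axis — preferences dip and rise again. Not single-peaked.
Group 3 (peak Measure 4 at position 3): ranking walks positions 3-2-4-1-5-6, expanding outward from the peak — single-peaked.
Group 4 (peak Plan B at position 1): ranking walks positions 1-2-3-4-5-6, expanding outward from the peak — single-peaked.
Group 5: ranking walks positions 2-3-4-6-5-1; Proposal Blue is ranked above Plan A even though Plan A lies between Proposal Blue and the peak Option II on the axis — preferences dip and rise again. Not single-peaked.
Group 6: ranking walks positions 6-5-3-1-4-2; Measure 4 is ranked above Plan F even though Plan F lies between Measure 4 and the peak Proposal Blue on the axis — preferences dip and rise again. Not single-peaked.
Group 7: ranking walks positions 3-6-4-1-2-5; Proposal Blue is ranked above Plan F even though Plan F lies between Proposal Blue and the peak Measure 4 on the axis — preferences dip and rise again. Not single-peaked.
Group 2 violates single-peakedness, so the profile is not single-peaked on this axis.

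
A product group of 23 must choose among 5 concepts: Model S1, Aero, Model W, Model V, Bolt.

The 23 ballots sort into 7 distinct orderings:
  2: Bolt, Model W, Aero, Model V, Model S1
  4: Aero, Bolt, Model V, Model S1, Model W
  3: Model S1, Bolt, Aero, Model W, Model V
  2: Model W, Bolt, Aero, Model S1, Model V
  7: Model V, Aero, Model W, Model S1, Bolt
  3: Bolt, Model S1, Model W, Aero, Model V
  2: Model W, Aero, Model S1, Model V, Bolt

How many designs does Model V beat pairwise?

1

Model V against each rival (23 engineers):
Model V–Model S1: Model V 13–10.
Model V vs Aero: Model V preferred on 7 ballots; Aero wins 16–7.
Model V vs Model W: Model W, 12–11.
Model V–Bolt: Bolt 14–9.
Model V beats Model S1; loses to Aero, Model W, Bolt — 1 pairwise win.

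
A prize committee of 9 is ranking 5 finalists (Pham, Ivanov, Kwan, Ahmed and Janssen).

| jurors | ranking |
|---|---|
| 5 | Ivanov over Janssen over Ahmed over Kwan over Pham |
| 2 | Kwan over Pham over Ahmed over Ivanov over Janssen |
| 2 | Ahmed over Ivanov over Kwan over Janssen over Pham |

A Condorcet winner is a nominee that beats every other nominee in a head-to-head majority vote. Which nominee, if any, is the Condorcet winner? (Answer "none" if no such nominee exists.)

Ivanov

Check each pair by majority over 9 ballots:
Pham vs Ivanov: Ivanov, 7–2.
Pham vs Kwan: Pham preferred on 0 ballots; Kwan wins 9–0.
Pham–Ahmed: Ahmed 7–2.
Pham vs Janssen: Janssen, 7–2.
Ivanov vs Kwan: Ivanov, 7–2.
Ivanov vs Ahmed: Ivanov, 5–4.
Ivanov–Janssen: Ivanov 9–0.
Kwan vs Ahmed: 2 for Kwan, 7 for Ahmed — Ahmed by 7–2.
Kwan vs Janssen: 4 to 5, Janssen.
Ahmed vs Janssen: 2+2 = 4 for Ahmed, 5 for Janssen — Janssen by 5–4.
Ivanov defeats every rival head-to-head and is the Condorcet winner.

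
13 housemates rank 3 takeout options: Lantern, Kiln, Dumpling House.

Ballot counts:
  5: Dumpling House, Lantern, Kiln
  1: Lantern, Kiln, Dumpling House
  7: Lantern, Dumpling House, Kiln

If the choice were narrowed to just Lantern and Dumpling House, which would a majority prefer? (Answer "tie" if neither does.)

Ballots ranking Lantern above Dumpling House: 1 + 7 = 8.
Ballots ranking Dumpling House above Lantern: 13 − 8 = 5.
Lantern wins the head-to-head 8–5.

Lantern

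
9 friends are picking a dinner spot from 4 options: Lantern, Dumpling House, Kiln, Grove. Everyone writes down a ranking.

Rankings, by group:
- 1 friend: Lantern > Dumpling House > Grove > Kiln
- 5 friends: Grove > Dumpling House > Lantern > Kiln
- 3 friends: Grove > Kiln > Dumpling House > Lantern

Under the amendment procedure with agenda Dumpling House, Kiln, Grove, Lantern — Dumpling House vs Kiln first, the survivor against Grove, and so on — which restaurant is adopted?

Round 1: Dumpling House vs Kiln — 6–3, Dumpling House advances.
Round 2: Dumpling House vs Grove — 1–8, Grove advances.
Round 3: Grove vs Lantern — 8–1, Grove advances.
Grove survives the agenda.

Grove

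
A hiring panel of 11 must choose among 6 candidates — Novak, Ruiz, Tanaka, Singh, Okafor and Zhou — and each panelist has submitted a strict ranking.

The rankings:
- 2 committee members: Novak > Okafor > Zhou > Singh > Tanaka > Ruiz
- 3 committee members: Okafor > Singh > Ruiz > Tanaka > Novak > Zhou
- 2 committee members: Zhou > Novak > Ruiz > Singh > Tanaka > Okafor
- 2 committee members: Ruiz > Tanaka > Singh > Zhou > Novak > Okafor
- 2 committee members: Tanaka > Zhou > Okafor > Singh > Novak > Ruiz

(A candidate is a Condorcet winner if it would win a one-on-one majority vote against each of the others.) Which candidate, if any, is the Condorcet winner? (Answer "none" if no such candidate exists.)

none

Pairwise majorities:
Novak vs Ruiz: 6 to 5, Novak.
Novak vs Tanaka: Novak preferred on 2+2 = 4 ballots; Tanaka wins 7–4.
Novak vs Singh: 4 to 7, Singh.
Novak vs Okafor: Novak is ranked higher on 2+2+2 = 6 ballots, Okafor on 5. Novak wins 6–5.
Novak vs Zhou: Novak preferred on 2+3 = 5 ballots; Zhou wins 6–5.
Ruiz vs Tanaka: Ruiz is ranked higher on 3+2+2 = 7 ballots, Tanaka on 4. Ruiz wins 7–4.
Ruiz vs Singh: 4 to 7, Singh.
Ruiz vs Okafor: 2+2 = 4 for Ruiz, 7 for Okafor — Okafor by 7–4.
Ruiz vs Zhou: 5 to 6, Zhou.
Tanaka vs Singh: 2+2 = 4 for Tanaka, 7 for Singh — Singh by 7–4.
Tanaka vs Okafor: Tanaka is ranked higher on 2+2+2 = 6 ballots, Okafor on 5. Tanaka wins 6–5.
Tanaka vs Zhou: Tanaka preferred on 3+2+2 = 7 ballots; Tanaka wins 7–4.
Singh vs Okafor: Singh is ranked higher on 2+2 = 4 ballots, Okafor on 7. Okafor wins 7–4.
Singh vs Zhou: 5 to 6, Zhou.
Okafor vs Zhou: 5 to 6, Zhou.
Each candidate drops at least one matchup (Novak loses to Tanaka; Ruiz loses to Novak; Tanaka loses to Ruiz; Singh loses to Okafor; Okafor loses to Novak; Zhou loses to Tanaka); the cycle Novak → Ruiz → Tanaka → Novak rules out a Condorcet winner.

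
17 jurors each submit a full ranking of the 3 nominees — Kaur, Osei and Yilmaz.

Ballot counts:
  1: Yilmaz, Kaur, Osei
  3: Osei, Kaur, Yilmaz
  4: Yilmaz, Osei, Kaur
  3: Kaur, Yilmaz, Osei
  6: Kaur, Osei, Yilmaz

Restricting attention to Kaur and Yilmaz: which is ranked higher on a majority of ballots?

Ballots ranking Kaur above Yilmaz: 3 + 3 + 6 = 12.
Ballots ranking Yilmaz above Kaur: 17 − 12 = 5.
Kaur wins the head-to-head 12–5.

Kaur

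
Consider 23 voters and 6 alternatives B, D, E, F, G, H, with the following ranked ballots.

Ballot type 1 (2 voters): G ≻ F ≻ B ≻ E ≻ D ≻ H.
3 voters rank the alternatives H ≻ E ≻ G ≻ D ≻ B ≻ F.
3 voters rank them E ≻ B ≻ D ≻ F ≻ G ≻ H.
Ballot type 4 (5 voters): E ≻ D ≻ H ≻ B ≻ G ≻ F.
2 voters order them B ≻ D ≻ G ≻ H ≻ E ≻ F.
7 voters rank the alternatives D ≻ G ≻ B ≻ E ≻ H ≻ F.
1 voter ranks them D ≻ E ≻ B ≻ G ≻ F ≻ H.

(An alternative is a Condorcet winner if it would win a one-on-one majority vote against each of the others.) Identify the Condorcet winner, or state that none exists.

E

Head-to-head results (23 voters):
B–D: D 16–7.
B vs E: E wins 12–11.
B vs F: B wins 21–2.
B vs G: G wins 12–11.
B–H: B 15–8.
D vs E: E wins 13–10.
D vs F: D wins 21–2.
D vs G: D wins 18–5.
D vs H: D, 20–3.
E–F: E 21–2.
E vs G: E wins 12–11.
E–H: E 18–5.
F vs G: G wins 20–3.
F–H: H 17–6.
G–H: G 15–8.
E wins every pairwise contest, so E is the Condorcet winner.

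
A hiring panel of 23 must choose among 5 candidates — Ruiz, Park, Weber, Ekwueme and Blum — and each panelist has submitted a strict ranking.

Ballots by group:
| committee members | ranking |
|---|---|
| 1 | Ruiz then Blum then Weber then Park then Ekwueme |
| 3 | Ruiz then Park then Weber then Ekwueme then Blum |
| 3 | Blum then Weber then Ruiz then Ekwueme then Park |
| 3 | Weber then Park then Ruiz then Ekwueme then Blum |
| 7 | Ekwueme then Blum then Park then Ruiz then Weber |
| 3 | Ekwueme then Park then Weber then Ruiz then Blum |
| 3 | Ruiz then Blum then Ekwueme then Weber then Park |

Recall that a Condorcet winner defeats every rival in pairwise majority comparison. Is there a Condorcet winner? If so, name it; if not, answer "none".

Check each pair by majority over 23 ballots:
Ruiz–Park: Park 13–10.
Ruiz vs Weber: Ruiz wins 14–9.
Ruiz vs Ekwueme: Ruiz wins 13–10.
Ruiz vs Blum: Ruiz, 13–10.
Park–Weber: Park 13–10.
Park–Ekwueme: Ekwueme 16–7.
Park–Blum: Blum 14–9.
Weber vs Ekwueme: Ekwueme wins 13–10.
Weber–Blum: Blum 14–9.
Ekwueme vs Blum: Ekwueme wins 16–7.
No candidate is unbeaten: Ruiz loses to Park; Park loses to Ekwueme; Weber loses to Ruiz; Ekwueme loses to Ruiz; Blum loses to Ruiz. In particular Ruiz beats Ekwueme beats Park beats Ruiz is a majority cycle — no Condorcet winner exists.

none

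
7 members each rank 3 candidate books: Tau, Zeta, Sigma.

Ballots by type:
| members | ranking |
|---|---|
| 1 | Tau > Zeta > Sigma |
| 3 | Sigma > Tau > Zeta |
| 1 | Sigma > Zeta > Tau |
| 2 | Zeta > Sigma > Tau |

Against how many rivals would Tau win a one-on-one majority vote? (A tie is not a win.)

Tau against each rival (7 members):
Tau–Zeta: Tau 4–3.
Tau vs Sigma: Tau preferred on 1 ballot; Sigma wins 6–1.
Tau beats Zeta; loses to Sigma — 1 pairwise win.

1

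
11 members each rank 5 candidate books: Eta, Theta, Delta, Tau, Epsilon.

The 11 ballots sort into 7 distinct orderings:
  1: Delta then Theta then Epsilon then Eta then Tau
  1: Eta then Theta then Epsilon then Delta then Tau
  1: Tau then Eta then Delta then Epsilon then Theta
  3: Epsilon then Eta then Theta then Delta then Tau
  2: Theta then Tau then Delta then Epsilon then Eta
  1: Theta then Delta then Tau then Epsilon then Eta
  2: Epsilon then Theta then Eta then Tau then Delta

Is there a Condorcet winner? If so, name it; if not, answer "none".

Check each pair by majority over 11 ballots:
Eta vs Theta: Eta is ranked higher on 1+1+3 = 5 ballots, Theta on 6. Theta wins 6–5.
Eta vs Delta: 7 to 4, Eta.
Eta vs Tau: 7 to 4, Eta.
Eta vs Epsilon: Eta preferred on 1+1 = 2 ballots; Epsilon wins 9–2.
Theta vs Delta: Theta preferred on 1+3+2+1+2 = 9 ballots; Theta wins 9–2.
Theta vs Tau: 1+1+3+2+1+2 = 10 for Theta, 1 for Tau — Theta by 10–1.
Theta vs Epsilon: Theta preferred on 1+1+2+1 = 5 ballots; Epsilon wins 6–5.
Delta vs Tau: Delta preferred on 1+1+3+1 = 6 ballots; Delta wins 6–5.
Delta vs Epsilon: Delta preferred on 1+1+2+1 = 5 ballots; Epsilon wins 6–5.
Tau vs Epsilon: Tau preferred on 1+2+1 = 4 ballots; Epsilon wins 7–4.
Epsilon defeats every rival head-to-head and is the Condorcet winner.

Epsilon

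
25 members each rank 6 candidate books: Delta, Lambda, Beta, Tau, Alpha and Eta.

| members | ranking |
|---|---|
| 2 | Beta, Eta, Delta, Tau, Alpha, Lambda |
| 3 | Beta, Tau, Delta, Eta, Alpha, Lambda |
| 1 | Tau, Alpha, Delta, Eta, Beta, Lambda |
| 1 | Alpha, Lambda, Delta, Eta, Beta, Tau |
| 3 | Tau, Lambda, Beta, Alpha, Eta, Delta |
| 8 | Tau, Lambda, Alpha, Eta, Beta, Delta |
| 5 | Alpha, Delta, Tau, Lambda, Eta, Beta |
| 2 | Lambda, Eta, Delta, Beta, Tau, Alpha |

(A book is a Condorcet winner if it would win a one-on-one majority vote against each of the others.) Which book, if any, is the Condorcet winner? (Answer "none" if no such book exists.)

Pairwise majorities:
Delta vs Lambda: Delta preferred on 2+3+1+5 = 11 ballots; Lambda wins 14–11.
Delta vs Beta: Beta wins 16–9.
Delta vs Tau: 2+1+5+2 = 10 for Delta, 15 for Tau — Tau by 15–10.
Delta vs Alpha: Alpha wins 18–7.
Delta vs Eta: Eta, 15–10.
Lambda vs Beta: 19 to 6, Lambda.
Lambda–Tau: Tau 22–3.
Lambda–Alpha: Lambda 13–12.
Lambda vs Eta: Lambda preferred on 1+3+8+5+2 = 19 ballots; Lambda wins 19–6.
Beta vs Tau: 2+3+1+2 = 8 for Beta, 17 for Tau — Tau by 17–8.
Beta vs Alpha: Alpha wins 15–10.
Beta vs Eta: Beta is ranked higher on 2+3+3 = 8 ballots, Eta on 17. Eta wins 17–8.
Tau–Alpha: Tau 19–6.
Tau vs Eta: 3+1+3+8+5 = 20 for Tau, 5 for Eta — Tau by 20–5.
Alpha vs Eta: Alpha wins 18–7.
Tau wins every pairwise contest, so Tau is the Condorcet winner.

Tau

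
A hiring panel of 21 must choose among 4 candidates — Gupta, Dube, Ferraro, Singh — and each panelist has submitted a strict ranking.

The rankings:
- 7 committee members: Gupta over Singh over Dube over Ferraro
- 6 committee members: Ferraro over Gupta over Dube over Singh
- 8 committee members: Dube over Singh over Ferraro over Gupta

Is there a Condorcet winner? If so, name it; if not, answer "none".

Pairwise majorities:
Gupta vs Dube: Gupta wins 13–8.
Gupta vs Ferraro: 7 for Gupta, 14 for Ferraro — Ferraro by 14–7.
Gupta vs Singh: Gupta, 13–8.
Dube vs Ferraro: Dube preferred on 7+8 = 15 ballots; Dube wins 15–6.
Dube vs Singh: Dube, 14–7.
Ferraro–Singh: Singh 15–6.
Each candidate drops at least one matchup (Gupta loses to Ferraro; Dube loses to Gupta; Ferraro loses to Dube; Singh loses to Gupta); the cycle Gupta beats Dube beats Ferraro beats Gupta rules out a Condorcet winner.

none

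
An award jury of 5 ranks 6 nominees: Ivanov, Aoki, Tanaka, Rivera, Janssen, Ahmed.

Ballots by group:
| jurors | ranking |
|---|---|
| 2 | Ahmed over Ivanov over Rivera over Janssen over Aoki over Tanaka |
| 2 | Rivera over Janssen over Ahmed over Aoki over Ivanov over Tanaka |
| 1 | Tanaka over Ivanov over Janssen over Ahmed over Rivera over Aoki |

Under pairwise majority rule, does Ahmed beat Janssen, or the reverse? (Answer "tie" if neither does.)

Janssen

Ballots ranking Ahmed above Janssen: 2.
Ballots ranking Janssen above Ahmed: 5 − 2 = 3.
Janssen wins the head-to-head 3–2.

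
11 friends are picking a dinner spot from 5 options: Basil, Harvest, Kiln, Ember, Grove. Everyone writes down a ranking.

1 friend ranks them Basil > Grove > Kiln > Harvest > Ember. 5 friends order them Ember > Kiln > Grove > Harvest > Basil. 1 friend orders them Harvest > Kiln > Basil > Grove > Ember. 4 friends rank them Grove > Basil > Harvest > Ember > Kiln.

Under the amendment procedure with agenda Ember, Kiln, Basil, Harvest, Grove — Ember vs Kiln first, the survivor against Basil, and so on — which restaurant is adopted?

Round 1: Ember vs Kiln — 9–2, Ember advances.
Round 2: Ember vs Basil — 5–6, Basil advances.
Round 3: Basil vs Harvest — 5–6, Harvest advances.
Round 4: Harvest vs Grove — 1–10, Grove advances.
The agenda winner is Grove.

Grove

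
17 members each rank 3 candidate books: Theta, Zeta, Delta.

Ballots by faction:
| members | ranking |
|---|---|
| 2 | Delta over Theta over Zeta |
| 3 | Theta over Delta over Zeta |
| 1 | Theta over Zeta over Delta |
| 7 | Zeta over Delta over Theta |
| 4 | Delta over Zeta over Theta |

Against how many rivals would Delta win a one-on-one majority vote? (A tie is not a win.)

2

Delta against each rival (17 members):
Delta vs Theta: Delta wins 13–4.
Delta vs Zeta: Delta, 9–8.
Delta beats Theta, Zeta — 2 pairwise wins.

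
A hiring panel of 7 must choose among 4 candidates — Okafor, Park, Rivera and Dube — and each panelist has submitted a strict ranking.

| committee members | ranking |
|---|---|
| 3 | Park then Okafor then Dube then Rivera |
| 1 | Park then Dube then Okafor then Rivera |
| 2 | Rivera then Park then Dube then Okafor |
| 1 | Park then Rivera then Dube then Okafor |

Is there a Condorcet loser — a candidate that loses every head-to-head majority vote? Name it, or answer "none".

Rivera

Head-to-head results (7 committee members):
Okafor vs Park: Okafor is ranked higher on 0 ballots, Park on 7. Park wins 7–0.
Okafor vs Rivera: Okafor, 4–3.
Okafor vs Dube: Okafor preferred on 3 ballots; Dube wins 4–3.
Park–Rivera: Park 5–2.
Park vs Dube: Park wins 7–0.
Rivera vs Dube: 2+1 = 3 for Rivera, 4 for Dube — Dube by 4–3.
Only Rivera has no wins; Rivera is the Condorcet loser.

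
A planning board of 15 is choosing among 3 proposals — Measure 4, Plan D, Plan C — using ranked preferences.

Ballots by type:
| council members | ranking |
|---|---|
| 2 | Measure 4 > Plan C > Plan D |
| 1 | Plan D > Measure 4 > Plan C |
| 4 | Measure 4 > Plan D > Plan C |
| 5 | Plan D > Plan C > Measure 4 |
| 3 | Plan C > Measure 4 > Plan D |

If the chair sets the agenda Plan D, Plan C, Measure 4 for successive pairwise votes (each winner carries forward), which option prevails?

Round 1: Plan D vs Plan C — 10–5, Plan D advances.
Round 2: Plan D vs Measure 4 — 6–9, Measure 4 advances.
The agenda winner is Measure 4.

Measure 4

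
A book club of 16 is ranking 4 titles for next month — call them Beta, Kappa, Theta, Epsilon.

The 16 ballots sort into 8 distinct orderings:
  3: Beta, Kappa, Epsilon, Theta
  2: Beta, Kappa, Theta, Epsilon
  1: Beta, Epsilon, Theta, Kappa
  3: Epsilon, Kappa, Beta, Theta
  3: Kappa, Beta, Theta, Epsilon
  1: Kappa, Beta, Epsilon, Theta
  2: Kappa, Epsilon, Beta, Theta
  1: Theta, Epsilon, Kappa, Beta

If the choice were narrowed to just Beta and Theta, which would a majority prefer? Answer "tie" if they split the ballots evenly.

Beta

Ballots ranking Beta above Theta: 3 + 2 + 1 + 3 + 3 + 1 + 2 = 15.
Ballots ranking Theta above Beta: 16 − 15 = 1.
Beta wins the head-to-head 15–1.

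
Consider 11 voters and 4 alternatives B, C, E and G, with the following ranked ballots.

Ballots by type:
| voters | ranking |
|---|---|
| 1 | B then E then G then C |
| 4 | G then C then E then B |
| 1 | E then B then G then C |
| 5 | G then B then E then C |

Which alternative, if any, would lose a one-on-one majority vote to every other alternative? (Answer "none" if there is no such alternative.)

Pairwise majorities:
B vs C: B preferred on 1+1+5 = 7 ballots; B wins 7–4.
B–E: B 6–5.
B vs G: G wins 9–2.
C vs E: 4 for C, 7 for E — E by 7–4.
C vs G: G wins 11–0.
E vs G: G wins 9–2.
C loses to every other alternative — it is the Condorcet loser.

C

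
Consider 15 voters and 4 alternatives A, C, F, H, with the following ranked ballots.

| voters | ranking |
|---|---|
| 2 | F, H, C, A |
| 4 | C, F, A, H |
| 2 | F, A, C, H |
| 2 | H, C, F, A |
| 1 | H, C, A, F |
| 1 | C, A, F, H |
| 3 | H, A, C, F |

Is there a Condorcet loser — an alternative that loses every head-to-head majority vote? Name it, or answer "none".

A

Pairwise majorities:
A vs C: 5 to 10, C.
A vs F: 1+1+3 = 5 for A, 10 for F — F by 10–5.
A vs H: 4+2+1 = 7 for A, 8 for H — H by 8–7.
C–F: C 11–4.
C vs H: H, 8–7.
F vs H: F, 9–6.
A loses to every other alternative — it is the Condorcet loser.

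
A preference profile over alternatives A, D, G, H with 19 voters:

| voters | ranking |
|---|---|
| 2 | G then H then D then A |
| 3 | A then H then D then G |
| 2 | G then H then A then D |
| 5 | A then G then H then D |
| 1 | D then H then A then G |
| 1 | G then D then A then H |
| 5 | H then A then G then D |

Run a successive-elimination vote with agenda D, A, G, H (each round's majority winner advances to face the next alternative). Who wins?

Round 1: D vs A — 4–15, A advances.
Round 2: A vs G — 14–5, A advances.
Round 3: A vs H — 9–10, H advances.
H survives the agenda.

H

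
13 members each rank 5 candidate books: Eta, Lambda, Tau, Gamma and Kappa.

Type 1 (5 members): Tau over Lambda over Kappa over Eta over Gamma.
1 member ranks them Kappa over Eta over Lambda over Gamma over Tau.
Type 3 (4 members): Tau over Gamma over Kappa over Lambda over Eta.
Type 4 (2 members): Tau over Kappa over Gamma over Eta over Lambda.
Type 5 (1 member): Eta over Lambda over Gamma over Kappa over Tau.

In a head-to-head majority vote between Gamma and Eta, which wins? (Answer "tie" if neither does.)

Ballots ranking Gamma above Eta: 4 + 2 = 6.
Ballots ranking Eta above Gamma: 13 − 6 = 7.
Eta wins the head-to-head 7–6.

Eta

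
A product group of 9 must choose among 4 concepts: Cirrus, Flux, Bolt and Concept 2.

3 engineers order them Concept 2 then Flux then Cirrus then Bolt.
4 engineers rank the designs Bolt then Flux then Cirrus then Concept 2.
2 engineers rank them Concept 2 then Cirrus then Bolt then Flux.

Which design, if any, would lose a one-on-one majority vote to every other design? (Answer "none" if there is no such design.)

none

Pairwise majorities:
Cirrus vs Flux: Cirrus is ranked higher on 2 ballots, Flux on 7. Flux wins 7–2.
Cirrus vs Bolt: Cirrus, 5–4.
Cirrus–Concept 2: Concept 2 5–4.
Flux vs Bolt: Flux is ranked higher on 3 ballots, Bolt on 6. Bolt wins 6–3.
Flux–Concept 2: Concept 2 5–4.
Bolt vs Concept 2: Bolt preferred on 4 ballots; Concept 2 wins 5–4.
Each design has at least one pairwise win (Cirrus beats Bolt; Flux beats Cirrus; Bolt beats Flux; Concept 2 beats Cirrus) — no Condorcet loser.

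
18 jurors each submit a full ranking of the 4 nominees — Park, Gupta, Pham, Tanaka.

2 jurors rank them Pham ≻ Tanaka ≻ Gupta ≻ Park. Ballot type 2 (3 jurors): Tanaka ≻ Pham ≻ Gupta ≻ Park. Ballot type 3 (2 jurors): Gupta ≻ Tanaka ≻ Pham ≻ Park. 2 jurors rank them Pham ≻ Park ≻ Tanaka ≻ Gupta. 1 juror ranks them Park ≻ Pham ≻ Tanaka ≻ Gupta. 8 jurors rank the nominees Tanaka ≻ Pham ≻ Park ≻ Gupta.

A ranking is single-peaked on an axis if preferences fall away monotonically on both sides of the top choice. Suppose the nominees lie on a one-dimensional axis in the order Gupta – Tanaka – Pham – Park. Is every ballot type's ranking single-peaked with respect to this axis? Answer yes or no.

Axis positions: Gupta=1, Tanaka=2, Pham=3, Park=4.
Ballot type 1 (peak Pham at position 3): ranking walks positions 3-2-1-4, expanding outward from the peak — single-peaked.
Ballot type 2 (peak Tanaka at position 2): ranking walks positions 2-3-1-4, expanding outward from the peak — single-peaked.
Ballot type 3 (peak Gupta at position 1): ranking walks positions 1-2-3-4, expanding outward from the peak — single-peaked.
Ballot type 4 (peak Pham at position 3): ranking walks positions 3-4-2-1, expanding outward from the peak — single-peaked.
Ballot type 5 (peak Park at position 4): ranking walks positions 4-3-2-1, expanding outward from the peak — single-peaked.
Ballot type 6 (peak Tanaka at position 2): ranking walks positions 2-3-4-1, expanding outward from the peak — single-peaked.
Every ranking is single-peaked on this axis.

yes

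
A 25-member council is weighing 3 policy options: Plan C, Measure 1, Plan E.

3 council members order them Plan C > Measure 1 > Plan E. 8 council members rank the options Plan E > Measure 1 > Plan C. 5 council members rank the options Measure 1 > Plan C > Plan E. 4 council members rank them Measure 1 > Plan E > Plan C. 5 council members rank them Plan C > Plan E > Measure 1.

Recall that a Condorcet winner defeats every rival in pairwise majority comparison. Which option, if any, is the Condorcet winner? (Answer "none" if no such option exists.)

none

Pairwise majorities:
Plan C vs Measure 1: 8 to 17, Measure 1.
Plan C vs Plan E: 3+5+5 = 13 for Plan C, 12 for Plan E — Plan C by 13–12.
Measure 1 vs Plan E: 3+5+4 = 12 for Measure 1, 13 for Plan E — Plan E by 13–12.
Every option loses at least once (Plan C loses to Measure 1; Measure 1 loses to Plan E; Plan E loses to Plan C). The majority relation contains the cycle Plan C > Plan E > Measure 1 > Plan C, so there is no Condorcet winner.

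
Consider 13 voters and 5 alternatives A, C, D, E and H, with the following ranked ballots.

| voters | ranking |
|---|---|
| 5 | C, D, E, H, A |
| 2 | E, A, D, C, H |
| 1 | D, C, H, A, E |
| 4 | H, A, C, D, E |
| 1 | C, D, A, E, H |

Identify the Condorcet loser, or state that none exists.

A

Head-to-head results (13 voters):
A vs C: 2+4 = 6 for A, 7 for C — C by 7–6.
A vs D: 6 to 7, D.
A vs E: E wins 7–6.
A vs H: 3 to 10, H.
C–D: C 10–3.
C vs E: 11 to 2, C.
C–H: C 9–4.
D vs E: D preferred on 5+1+4+1 = 11 ballots; D wins 11–2.
D vs H: D, 9–4.
E vs H: 5+2+1 = 8 for E, 5 for H — E by 8–5.
A is beaten in every head-to-head and is the Condorcet loser.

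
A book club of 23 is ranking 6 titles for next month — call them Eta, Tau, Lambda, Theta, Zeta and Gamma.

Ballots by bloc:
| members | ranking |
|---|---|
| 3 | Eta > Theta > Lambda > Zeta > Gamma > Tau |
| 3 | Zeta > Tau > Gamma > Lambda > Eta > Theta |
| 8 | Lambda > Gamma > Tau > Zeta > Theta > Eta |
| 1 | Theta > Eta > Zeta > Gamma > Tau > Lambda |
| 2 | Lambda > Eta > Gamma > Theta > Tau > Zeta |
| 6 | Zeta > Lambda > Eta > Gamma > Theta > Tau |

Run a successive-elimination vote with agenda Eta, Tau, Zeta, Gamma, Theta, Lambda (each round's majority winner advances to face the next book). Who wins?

Round 1: Eta vs Tau — 12–11, Eta advances.
Round 2: Eta vs Zeta — 6–17, Zeta advances.
Round 3: Zeta vs Gamma — 13–10, Zeta advances.
Round 4: Zeta vs Theta — 17–6, Zeta advances.
Round 5: Zeta vs Lambda — 10–13, Lambda advances.
The agenda winner is Lambda.

Lambda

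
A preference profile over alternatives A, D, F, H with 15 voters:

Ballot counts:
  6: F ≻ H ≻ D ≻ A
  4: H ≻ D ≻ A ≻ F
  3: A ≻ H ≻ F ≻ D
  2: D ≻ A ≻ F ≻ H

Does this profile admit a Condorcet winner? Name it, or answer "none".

none

Head-to-head results (15 voters):
A vs D: A is ranked higher on 3 ballots, D on 12. D wins 12–3.
A vs F: 4+3+2 = 9 for A, 6 for F — A by 9–6.
A vs H: 3+2 = 5 for A, 10 for H — H by 10–5.
D vs F: 6 to 9, F.
D vs H: D is ranked higher on 2 ballots, H on 13. H wins 13–2.
F vs H: F preferred on 6+2 = 8 ballots; F wins 8–7.
Every alternative loses at least once (A loses to D; D loses to F; F loses to A; H loses to F). The majority relation contains the cycle A → F → D → A, so there is no Condorcet winner.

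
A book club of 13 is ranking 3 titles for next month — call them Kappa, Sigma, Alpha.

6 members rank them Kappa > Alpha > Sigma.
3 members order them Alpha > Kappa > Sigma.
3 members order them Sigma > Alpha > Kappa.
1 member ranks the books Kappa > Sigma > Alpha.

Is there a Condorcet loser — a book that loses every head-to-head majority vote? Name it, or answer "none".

Pairwise majorities:
Kappa vs Sigma: Kappa wins 10–3.
Kappa vs Alpha: 7 to 6, Kappa.
Sigma vs Alpha: Alpha, 9–4.
Only Sigma has no wins; Sigma is the Condorcet loser.

Sigma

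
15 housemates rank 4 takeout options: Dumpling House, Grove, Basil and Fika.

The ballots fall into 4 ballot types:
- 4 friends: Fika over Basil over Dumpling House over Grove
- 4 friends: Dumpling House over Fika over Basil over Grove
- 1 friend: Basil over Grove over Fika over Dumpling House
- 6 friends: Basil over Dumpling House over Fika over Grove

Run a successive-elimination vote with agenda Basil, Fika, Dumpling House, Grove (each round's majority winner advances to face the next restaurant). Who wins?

Round 1: Basil vs Fika — 7–8, Fika advances.
Round 2: Fika vs Dumpling House — 5–10, Dumpling House advances.
Round 3: Dumpling House vs Grove — 14–1, Dumpling House advances.
The agenda winner is Dumpling House.

Dumpling House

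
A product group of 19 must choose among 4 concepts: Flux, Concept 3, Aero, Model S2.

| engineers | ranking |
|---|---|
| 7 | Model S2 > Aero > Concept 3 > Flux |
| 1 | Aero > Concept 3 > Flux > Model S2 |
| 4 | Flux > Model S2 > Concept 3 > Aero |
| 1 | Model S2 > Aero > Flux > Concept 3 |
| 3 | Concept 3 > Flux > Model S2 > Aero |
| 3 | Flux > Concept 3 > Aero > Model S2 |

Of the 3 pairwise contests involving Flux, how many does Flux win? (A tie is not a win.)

2

Flux against each rival (19 engineers):
Flux vs Concept 3: Flux preferred on 4+1+3 = 8 ballots; Concept 3 wins 11–8.
Flux vs Aero: Flux is ranked higher on 4+3+3 = 10 ballots, Aero on 9. Flux wins 10–9.
Flux vs Model S2: 11 to 8, Flux.
Flux beats Aero, Model S2; loses to Concept 3 — 2 pairwise wins.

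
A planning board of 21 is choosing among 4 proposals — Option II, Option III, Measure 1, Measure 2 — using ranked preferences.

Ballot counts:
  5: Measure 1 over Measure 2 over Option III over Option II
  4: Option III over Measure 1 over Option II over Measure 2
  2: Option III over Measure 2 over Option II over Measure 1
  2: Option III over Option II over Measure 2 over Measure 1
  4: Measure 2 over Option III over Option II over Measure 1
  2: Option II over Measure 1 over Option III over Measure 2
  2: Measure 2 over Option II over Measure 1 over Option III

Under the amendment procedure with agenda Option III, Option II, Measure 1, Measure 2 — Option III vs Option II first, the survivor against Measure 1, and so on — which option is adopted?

Round 1: Option III vs Option II — 17–4, Option III advances.
Round 2: Option III vs Measure 1 — 12–9, Option III advances.
Round 3: Option III vs Measure 2 — 10–11, Measure 2 advances.
Measure 2 survives the agenda.

Measure 2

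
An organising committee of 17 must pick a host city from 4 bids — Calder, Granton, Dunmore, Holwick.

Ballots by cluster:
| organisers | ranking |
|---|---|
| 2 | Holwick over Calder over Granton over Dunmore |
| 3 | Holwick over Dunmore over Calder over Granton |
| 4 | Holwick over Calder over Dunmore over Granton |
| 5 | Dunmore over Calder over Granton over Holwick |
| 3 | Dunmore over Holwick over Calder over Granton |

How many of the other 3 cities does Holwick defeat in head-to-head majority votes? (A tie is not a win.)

Holwick against each rival (17 organisers):
Holwick vs Calder: Holwick, 12–5.
Holwick vs Granton: 2+3+4+3 = 12 for Holwick, 5 for Granton — Holwick by 12–5.
Holwick–Dunmore: Holwick 9–8.
Holwick beats Calder, Granton, Dunmore — 3 pairwise wins.

3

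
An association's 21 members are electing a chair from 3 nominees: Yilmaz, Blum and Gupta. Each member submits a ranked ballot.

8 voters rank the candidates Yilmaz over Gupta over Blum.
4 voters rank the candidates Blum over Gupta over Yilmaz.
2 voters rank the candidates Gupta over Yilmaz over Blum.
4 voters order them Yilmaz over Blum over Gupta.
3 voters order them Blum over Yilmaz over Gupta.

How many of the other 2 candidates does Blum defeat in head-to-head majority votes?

Blum against each rival (21 voters):
Blum–Yilmaz: Yilmaz 14–7.
Blum vs Gupta: Blum preferred on 4+4+3 = 11 ballots; Blum wins 11–10.
Blum beats Gupta; loses to Yilmaz — 1 pairwise win.

1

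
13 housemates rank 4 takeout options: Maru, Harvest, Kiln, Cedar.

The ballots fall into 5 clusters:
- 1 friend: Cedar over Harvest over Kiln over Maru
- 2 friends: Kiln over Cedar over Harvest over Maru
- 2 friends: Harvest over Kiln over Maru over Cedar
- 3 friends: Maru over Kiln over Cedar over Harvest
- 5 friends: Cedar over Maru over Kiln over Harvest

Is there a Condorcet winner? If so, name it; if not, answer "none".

Check each pair by majority over 13 ballots:
Maru vs Harvest: 8 to 5, Maru.
Maru vs Kiln: Maru is ranked higher on 3+5 = 8 ballots, Kiln on 5. Maru wins 8–5.
Maru vs Cedar: Maru preferred on 2+3 = 5 ballots; Cedar wins 8–5.
Harvest–Kiln: Kiln 10–3.
Harvest vs Cedar: Cedar wins 11–2.
Kiln vs Cedar: 2+2+3 = 7 for Kiln, 6 for Cedar — Kiln by 7–6.
Each restaurant drops at least one matchup (Maru loses to Cedar; Harvest loses to Maru; Kiln loses to Maru; Cedar loses to Kiln); the cycle Maru beats Kiln beats Cedar beats Maru rules out a Condorcet winner.

none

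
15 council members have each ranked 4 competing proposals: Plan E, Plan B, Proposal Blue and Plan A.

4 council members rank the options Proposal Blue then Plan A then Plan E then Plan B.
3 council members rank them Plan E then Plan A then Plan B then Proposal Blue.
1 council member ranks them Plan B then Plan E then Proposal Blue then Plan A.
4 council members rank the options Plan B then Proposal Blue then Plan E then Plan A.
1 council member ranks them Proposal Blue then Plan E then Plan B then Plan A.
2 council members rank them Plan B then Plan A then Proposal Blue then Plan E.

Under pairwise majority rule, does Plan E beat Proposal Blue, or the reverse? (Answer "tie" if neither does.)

Proposal Blue

Ballots ranking Plan E above Proposal Blue: 3 + 1 = 4.
Ballots ranking Proposal Blue above Plan E: 15 − 4 = 11.
Proposal Blue wins the head-to-head 11–4.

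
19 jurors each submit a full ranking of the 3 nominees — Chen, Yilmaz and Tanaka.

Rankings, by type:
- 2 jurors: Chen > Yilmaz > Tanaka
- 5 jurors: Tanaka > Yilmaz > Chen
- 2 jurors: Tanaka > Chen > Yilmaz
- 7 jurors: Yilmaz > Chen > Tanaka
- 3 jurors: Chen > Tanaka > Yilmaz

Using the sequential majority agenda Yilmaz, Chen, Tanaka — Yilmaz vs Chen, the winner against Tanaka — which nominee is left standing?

Tanaka

Round 1: Yilmaz vs Chen — 12–7, Yilmaz advances.
Round 2: Yilmaz vs Tanaka — 9–10, Tanaka advances.
The agenda winner is Tanaka.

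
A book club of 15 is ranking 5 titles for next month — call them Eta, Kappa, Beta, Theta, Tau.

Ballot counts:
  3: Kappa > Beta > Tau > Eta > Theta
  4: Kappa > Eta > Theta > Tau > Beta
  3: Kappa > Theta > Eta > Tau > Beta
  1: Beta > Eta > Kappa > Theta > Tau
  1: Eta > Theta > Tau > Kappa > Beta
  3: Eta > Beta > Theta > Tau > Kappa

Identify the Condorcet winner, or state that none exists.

Pairwise majorities:
Eta vs Kappa: Kappa, 10–5.
Eta vs Beta: Eta, 11–4.
Eta vs Theta: Eta, 12–3.
Eta–Tau: Eta 12–3.
Kappa vs Beta: Kappa wins 11–4.
Kappa vs Theta: Kappa, 11–4.
Kappa vs Tau: Kappa, 11–4.
Beta vs Theta: Theta wins 8–7.
Beta vs Tau: Tau wins 8–7.
Theta vs Tau: Theta wins 12–3.
Only Kappa has no losses; Kappa is the Condorcet winner.

Kappa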